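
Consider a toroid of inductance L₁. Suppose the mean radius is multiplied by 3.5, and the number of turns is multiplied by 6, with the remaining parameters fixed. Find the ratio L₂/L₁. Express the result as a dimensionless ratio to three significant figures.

For a toroid, L ∝ μᵣN²A/R.
L₂/L₁ = (3.5)^-1 × (6)^2 = 10.3.

L₂/L₁ = 10.3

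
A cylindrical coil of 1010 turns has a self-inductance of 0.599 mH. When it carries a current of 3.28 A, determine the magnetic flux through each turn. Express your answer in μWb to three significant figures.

From L = NΦ_B/I, the flux per turn is Φ_B = LI/N.
Φ_B = (5.990×10^-4 H)(3.28 A)/1010 = 1.945×10^-6 Wb.

Φ_B ≈ 1.95 μWb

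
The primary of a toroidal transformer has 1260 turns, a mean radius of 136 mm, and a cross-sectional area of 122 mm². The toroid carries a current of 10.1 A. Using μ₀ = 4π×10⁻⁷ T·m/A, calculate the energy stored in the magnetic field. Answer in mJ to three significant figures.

L = μ₀N²A/(2πR) = (4π×10⁻⁷)(1260)²(1.220×10^-4)/(2π×0.136) = 2.848×10^-4 H.
U = ½LI² = ½(2.848×10^-4)(10.1)² = 1.453×10^-2 J.

U ≈ 14.5 mJ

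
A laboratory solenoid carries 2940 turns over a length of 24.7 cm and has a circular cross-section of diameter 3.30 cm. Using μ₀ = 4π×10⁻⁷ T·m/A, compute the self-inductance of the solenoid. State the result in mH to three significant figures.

A = π(d/2)² = π(1.650×10^-2 m)² = 8.553×10^-4 m².
For a long solenoid, L = μ₀N²A/ℓ.
L = (4π×10⁻⁷)(2940)²(8.553×10^-4)/(0.247 m) = 3.761×10^-2 H.

L ≈ 37.6 mH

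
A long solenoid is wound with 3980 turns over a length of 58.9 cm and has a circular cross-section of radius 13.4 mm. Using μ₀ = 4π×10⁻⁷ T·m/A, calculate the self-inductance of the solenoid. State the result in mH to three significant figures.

A = πr² = π(1.340×10^-2 m)² = 5.641×10^-4 m².
For a long solenoid, L = μ₀N²A/ℓ.
L = (4π×10⁻⁷)(3980)²(5.641×10^-4)/(0.589 m) = 1.906×10^-2 H.

L ≈ 19.1 mH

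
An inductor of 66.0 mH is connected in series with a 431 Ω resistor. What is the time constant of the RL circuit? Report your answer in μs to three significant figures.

τ = L/R = (6.600×10^-2 H)/(431 Ω) = 1.531×10^-4 s.

τ ≈ 153 μs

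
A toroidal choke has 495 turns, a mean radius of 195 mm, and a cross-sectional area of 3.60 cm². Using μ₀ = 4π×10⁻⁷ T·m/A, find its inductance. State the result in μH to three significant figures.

L ≈ 90.5 μH

For a thin toroid, L = μ₀N²A/(2πR).
L = (4π×10⁻⁷)(495)²(3.600×10^-4) / (2π×0.195 m) = 9.047×10^-5 H.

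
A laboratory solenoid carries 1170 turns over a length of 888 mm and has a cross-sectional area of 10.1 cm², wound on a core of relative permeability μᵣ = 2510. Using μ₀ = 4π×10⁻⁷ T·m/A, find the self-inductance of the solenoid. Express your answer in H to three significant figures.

L ≈ 4.91 H

A = 10.1 cm² = 1.010×10^-3 m².
For a long solenoid, L = μ₀μᵣN²A/ℓ.
L = (4π×10⁻⁷)(2510)(1170)²(1.010×10^-3)/(0.888 m) = 4.911 H.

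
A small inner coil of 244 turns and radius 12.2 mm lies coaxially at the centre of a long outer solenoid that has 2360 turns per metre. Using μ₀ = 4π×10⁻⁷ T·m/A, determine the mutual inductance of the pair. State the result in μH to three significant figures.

M ≈ 338 μH

The outer solenoid produces a uniform field B₁ = μ₀n₁I₁ across the inner coil,
so the flux linkage is N₂Φ = N₂B₁A₂ = μ₀n₁N₂A₂·I₁, giving M = μ₀n₁N₂A₂.
A₂ = πr² = π(1.220×10^-2 m)² = 4.676×10^-4 m².
M = (4π×10⁻⁷)(2360)(244)(4.676×10^-4) = 3.384×10^-4 H.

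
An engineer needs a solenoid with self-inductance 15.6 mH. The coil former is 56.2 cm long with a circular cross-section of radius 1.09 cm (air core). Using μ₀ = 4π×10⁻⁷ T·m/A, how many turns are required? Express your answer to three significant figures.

A = πr² = π(1.090×10^-2 m)² = 3.733×10^-4 m².
From L = μ₀N²A/ℓ, N = √(Lℓ / (μ₀A)).
N = √[(1.560×10^-2)(0.562) / ((4π×10⁻⁷)×3.733×10^-4)] = √(1.869×10^7) ≈ 4323.4.

N ≈ 4320 turns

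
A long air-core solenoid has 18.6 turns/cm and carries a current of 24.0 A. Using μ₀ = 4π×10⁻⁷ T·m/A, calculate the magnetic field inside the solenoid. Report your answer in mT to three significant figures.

Inside a long solenoid, B = μ₀nI.
B = (4π×10⁻⁷)(1.860×10^3 m⁻¹)(24.0 A) = 5.610×10^-2 T.

B ≈ 56.1 mT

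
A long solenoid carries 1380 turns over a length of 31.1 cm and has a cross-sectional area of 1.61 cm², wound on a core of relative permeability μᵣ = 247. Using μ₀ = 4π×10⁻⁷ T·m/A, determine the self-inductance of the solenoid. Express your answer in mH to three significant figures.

L ≈ 306 mH

A = 1.61 cm² = 1.610×10^-4 m².
For a long solenoid, L = μ₀μᵣN²A/ℓ.
L = (4π×10⁻⁷)(247)(1380)²(1.610×10^-4)/(0.311 m) = 0.306 H.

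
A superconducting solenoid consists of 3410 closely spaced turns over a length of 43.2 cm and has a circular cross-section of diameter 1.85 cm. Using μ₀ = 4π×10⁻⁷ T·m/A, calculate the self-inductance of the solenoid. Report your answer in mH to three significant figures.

A = π(d/2)² = π(9.250×10^-3 m)² = 2.688×10^-4 m².
For a long solenoid, L = μ₀N²A/ℓ.
L = (4π×10⁻⁷)(3410)²(2.688×10^-4)/(0.432 m) = 9.092×10^-3 H.

L ≈ 9.09 mH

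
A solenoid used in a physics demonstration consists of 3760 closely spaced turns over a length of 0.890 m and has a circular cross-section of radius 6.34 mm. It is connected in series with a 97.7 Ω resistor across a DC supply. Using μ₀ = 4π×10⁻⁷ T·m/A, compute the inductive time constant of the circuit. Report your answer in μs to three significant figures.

τ ≈ 25.8 μs

A = πr² = π(6.340×10^-3 m)² = 1.263×10^-4 m².
L = μ₀N²A/ℓ = (4π×10⁻⁷)(3760)²(1.263×10^-4)/(0.89) = 2.521×10^-3 H.
τ = L/R = (2.521×10^-3)/(97.7) = 2.580×10^-5 s.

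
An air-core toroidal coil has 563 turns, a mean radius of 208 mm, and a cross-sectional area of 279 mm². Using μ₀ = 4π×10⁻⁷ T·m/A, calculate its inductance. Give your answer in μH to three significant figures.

For a thin toroid, L = μ₀N²A/(2πR).
L = (4π×10⁻⁷)(563)²(2.790×10^-4) / (2π×0.208 m) = 8.503×10^-5 H.

L ≈ 85.0 μH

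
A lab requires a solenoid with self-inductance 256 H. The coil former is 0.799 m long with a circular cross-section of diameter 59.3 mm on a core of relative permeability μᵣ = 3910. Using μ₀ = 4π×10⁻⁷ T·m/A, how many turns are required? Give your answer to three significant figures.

N ≈ 3880 turns

A = π(d/2)² = π(2.965×10^-2 m)² = 2.762×10^-3 m².
From L = μ₀μᵣN²A/ℓ, N = √(Lℓ / (μ₀μᵣA)).
N = √[(256)(0.799) / ((4π×10⁻⁷)(3910)×2.762×10^-3)] = √(1.507×10^7) ≈ 3882.4.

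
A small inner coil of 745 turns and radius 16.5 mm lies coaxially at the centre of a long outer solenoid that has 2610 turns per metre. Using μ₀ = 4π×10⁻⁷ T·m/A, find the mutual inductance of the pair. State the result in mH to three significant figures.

The outer solenoid produces a uniform field B₁ = μ₀n₁I₁ across the inner coil,
so the flux linkage is N₂Φ = N₂B₁A₂ = μ₀n₁N₂A₂·I₁, giving M = μ₀n₁N₂A₂.
A₂ = πr² = π(1.650×10^-2 m)² = 8.553×10^-4 m².
M = (4π×10⁻⁷)(2610)(745)(8.553×10^-4) = 2.090×10^-3 H.

M ≈ 2.09 mH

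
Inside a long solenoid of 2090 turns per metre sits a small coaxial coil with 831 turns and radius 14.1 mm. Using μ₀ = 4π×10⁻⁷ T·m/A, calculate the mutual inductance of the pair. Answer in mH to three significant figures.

M ≈ 1.36 mH

The outer solenoid produces a uniform field B₁ = μ₀n₁I₁ across the inner coil,
so the flux linkage is N₂Φ = N₂B₁A₂ = μ₀n₁N₂A₂·I₁, giving M = μ₀n₁N₂A₂.
A₂ = πr² = π(1.410×10^-2 m)² = 6.246×10^-4 m².
M = (4π×10⁻⁷)(2090)(831)(6.246×10^-4) = 1.363×10^-3 H.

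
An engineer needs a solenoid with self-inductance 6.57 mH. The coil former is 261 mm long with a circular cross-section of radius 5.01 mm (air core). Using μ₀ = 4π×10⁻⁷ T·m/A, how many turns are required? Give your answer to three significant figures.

A = πr² = π(5.010×10^-3 m)² = 7.885×10^-5 m².
From L = μ₀N²A/ℓ, N = √(Lℓ / (μ₀A)).
N = √[(6.570×10^-3)(0.261) / ((4π×10⁻⁷)×7.885×10^-5)] = √(1.730×10^7) ≈ 4159.9.

N ≈ 4160 turns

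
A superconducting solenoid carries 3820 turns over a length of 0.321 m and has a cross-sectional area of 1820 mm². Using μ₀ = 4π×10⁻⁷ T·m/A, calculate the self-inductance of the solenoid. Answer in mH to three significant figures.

L ≈ 104 mH

A = 1820 mm² = 1.820×10^-3 m².
For a long solenoid, L = μ₀N²A/ℓ.
L = (4π×10⁻⁷)(3820)²(1.820×10^-3)/(0.321 m) = 0.104 H.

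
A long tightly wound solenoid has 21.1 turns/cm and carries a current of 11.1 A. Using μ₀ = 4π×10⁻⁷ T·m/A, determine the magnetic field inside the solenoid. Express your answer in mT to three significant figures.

B ≈ 29.4 mT

Inside a long solenoid, B = μ₀nI.
B = (4π×10⁻⁷)(2.110×10^3 m⁻¹)(11.1 A) = 2.943×10^-2 T.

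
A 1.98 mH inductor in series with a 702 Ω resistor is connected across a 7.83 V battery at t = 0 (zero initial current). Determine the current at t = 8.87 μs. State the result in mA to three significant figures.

τ = L/R = 1.980×10^-3/702 = 2.821×10^-6 s; final current I_∞ = ε/R = 7.83/702 = 1.115×10^-2 A.
I(t) = I_∞(1 − e^(−t/τ)) with t/τ = 3.145.
I = (1.115×10^-2)(1 − e^(−3.145)) = 1.067×10^-2 A.

I ≈ 10.7 mA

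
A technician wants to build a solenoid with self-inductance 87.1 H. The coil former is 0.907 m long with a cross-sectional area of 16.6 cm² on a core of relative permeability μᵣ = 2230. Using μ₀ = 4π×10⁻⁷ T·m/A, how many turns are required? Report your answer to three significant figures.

N ≈ 4120 turns

A = 16.6 cm² = 1.660×10^-3 m².
From L = μ₀μᵣN²A/ℓ, N = √(Lℓ / (μ₀μᵣA)).
N = √[(87.1)(0.907) / ((4π×10⁻⁷)(2230)×1.660×10^-3)] = √(1.698×10^7) ≈ 4121.0.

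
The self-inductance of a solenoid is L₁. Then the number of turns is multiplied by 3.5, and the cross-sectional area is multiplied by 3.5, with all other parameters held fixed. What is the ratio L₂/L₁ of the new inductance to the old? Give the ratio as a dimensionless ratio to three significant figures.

L₂/L₁ = 42.9

For a solenoid, L ∝ μᵣN²A/ℓ.
L₂/L₁ = (3.5)^2 × (3.5) = 42.9.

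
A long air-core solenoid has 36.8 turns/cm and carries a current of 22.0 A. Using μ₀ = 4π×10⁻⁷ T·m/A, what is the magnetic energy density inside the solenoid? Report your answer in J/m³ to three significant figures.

u ≈ 4120 J/m³

B = μ₀nI = (4π×10⁻⁷)(3.680×10^3)(22.0) = 0.1017 T.
u = B²/(2μ₀) = (0.1017)²/(2×4π×10⁻⁷) = 4.118×10^3 J/m³.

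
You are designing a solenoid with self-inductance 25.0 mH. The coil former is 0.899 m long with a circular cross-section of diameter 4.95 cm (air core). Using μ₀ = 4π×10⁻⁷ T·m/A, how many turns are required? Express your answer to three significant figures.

N ≈ 3050 turns

A = π(d/2)² = π(2.475×10^-2 m)² = 1.924×10^-3 m².
From L = μ₀N²A/ℓ, N = √(Lℓ / (μ₀A)).
N = √[(2.500×10^-2)(0.899) / ((4π×10⁻⁷)×1.924×10^-3)] = √(9.294×10^6) ≈ 3048.6.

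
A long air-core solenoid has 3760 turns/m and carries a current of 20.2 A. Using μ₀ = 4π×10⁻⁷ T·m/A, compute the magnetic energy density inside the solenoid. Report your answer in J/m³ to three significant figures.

B = μ₀nI = (4π×10⁻⁷)(3.760×10^3)(20.2) = 9.544×10^-2 T.
u = B²/(2μ₀) = (9.544×10^-2)²/(2×4π×10⁻⁷) = 3.6246×10^3 J/m³.

u ≈ 3620 J/m³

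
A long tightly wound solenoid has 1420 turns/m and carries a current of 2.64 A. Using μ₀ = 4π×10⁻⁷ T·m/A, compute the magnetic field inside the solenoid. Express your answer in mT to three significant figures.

B ≈ 4.71 mT

Inside a long solenoid, B = μ₀nI.
B = (4π×10⁻⁷)(1.420×10^3 m⁻¹)(2.64 A) = 4.711×10^-3 T.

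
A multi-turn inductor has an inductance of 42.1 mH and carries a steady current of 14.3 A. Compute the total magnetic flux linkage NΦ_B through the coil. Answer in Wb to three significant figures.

From L = NΦ_B/I, the flux linkage is NΦ_B = LI.
NΦ_B = (4.210×10^-2 H)(14.3 A) = 0.602 Wb.

NΦ_B ≈ 0.602 Wb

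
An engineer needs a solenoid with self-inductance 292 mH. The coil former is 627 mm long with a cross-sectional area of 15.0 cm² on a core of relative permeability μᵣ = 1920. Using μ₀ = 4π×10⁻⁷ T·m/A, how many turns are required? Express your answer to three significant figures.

A = 15.0 cm² = 1.500×10^-3 m².
From L = μ₀μᵣN²A/ℓ, N = √(Lℓ / (μ₀μᵣA)).
N = √[(0.292)(0.627) / ((4π×10⁻⁷)(1920)×1.500×10^-3)] = √(5.059×10^4) ≈ 224.9.

N ≈ 225 turns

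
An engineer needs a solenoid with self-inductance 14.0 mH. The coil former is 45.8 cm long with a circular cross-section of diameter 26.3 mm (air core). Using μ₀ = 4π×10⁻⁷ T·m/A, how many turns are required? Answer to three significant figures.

N ≈ 3060 turns

A = π(d/2)² = π(1.315×10^-2 m)² = 5.433×10^-4 m².
From L = μ₀N²A/ℓ, N = √(Lℓ / (μ₀A)).
N = √[(1.400×10^-2)(0.458) / ((4π×10⁻⁷)×5.433×10^-4)] = √(9.393×10^6) ≈ 3064.7.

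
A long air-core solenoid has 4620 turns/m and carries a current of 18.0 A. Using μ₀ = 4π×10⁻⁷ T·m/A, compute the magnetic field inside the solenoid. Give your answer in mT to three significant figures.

B ≈ 105 mT

Inside a long solenoid, B = μ₀nI.
B = (4π×10⁻⁷)(4.620×10^3 m⁻¹)(18.0 A) = 0.1045 T.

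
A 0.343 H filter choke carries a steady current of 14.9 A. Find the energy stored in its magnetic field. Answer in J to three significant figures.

U ≈ 38.1 J

Stored magnetic energy: U = ½LI².
U = ½(0.343 H)(14.9 A)² = 38.07 J.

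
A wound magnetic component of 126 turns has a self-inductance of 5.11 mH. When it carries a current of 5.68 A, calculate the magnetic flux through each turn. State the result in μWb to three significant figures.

From L = NΦ_B/I, the flux per turn is Φ_B = LI/N.
Φ_B = (5.110×10^-3 H)(5.68 A)/126 = 2.304×10^-4 Wb.

Φ_B ≈ 230 μWb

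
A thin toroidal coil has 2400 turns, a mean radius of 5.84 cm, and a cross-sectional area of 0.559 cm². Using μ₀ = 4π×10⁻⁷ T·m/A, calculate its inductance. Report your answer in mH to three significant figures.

For a thin toroid, L = μ₀N²A/(2πR).
L = (4π×10⁻⁷)(2400)²(5.590×10^-5) / (2π×5.840×10^-2 m) = 1.103×10^-3 H.

L ≈ 1.10 mH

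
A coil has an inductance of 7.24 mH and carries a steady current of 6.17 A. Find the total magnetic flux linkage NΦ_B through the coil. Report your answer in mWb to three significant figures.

NΦ_B ≈ 44.7 mWb

From L = NΦ_B/I, the flux linkage is NΦ_B = LI.
NΦ_B = (7.240×10^-3 H)(6.17 A) = 4.467×10^-2 Wb.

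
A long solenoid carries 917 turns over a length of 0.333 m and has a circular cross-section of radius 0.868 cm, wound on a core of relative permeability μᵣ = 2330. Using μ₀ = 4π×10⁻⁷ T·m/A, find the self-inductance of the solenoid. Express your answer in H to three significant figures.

A = πr² = π(8.680×10^-3 m)² = 2.367×10^-4 m².
For a long solenoid, L = μ₀μᵣN²A/ℓ.
L = (4π×10⁻⁷)(2330)(917)²(2.367×10^-4)/(0.333 m) = 1.75 H.

L ≈ 1.75 H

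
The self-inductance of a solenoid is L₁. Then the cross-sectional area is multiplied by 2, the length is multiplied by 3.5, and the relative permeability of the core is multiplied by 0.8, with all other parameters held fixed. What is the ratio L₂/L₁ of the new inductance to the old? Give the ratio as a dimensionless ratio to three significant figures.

L₂/L₁ = 0.457

For a solenoid, L ∝ μᵣN²A/ℓ.
L₂/L₁ = (2) × (3.5)^-1 × (0.8) = 0.457.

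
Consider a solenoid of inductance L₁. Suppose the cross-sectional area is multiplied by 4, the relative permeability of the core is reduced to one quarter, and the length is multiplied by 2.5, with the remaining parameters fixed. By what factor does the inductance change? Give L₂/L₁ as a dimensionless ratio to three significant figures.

L₂/L₁ = 0.400

For a solenoid, L ∝ μᵣN²A/ℓ.
L₂/L₁ = (4) × (0.25) × (2.5)^-1 = 0.400.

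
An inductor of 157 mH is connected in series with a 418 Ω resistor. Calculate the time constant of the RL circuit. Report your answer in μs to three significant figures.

τ = L/R = (0.157 H)/(418 Ω) = 3.756×10^-4 s.

τ ≈ 376 μs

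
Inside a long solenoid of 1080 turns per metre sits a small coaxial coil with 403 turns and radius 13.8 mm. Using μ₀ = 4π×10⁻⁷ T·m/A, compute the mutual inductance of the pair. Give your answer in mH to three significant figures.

M ≈ 0.327 mH

The outer solenoid produces a uniform field B₁ = μ₀n₁I₁ across the inner coil,
so the flux linkage is N₂Φ = N₂B₁A₂ = μ₀n₁N₂A₂·I₁, giving M = μ₀n₁N₂A₂.
A₂ = πr² = π(1.380×10^-2 m)² = 5.983×10^-4 m².
M = (4π×10⁻⁷)(1080)(403)(5.983×10^-4) = 3.272×10^-4 H.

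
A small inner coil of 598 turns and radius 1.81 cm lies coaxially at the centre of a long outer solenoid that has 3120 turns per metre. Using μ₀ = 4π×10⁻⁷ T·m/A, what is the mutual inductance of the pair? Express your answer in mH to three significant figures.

M ≈ 2.41 mH

The outer solenoid produces a uniform field B₁ = μ₀n₁I₁ across the inner coil,
so the flux linkage is N₂Φ = N₂B₁A₂ = μ₀n₁N₂A₂·I₁, giving M = μ₀n₁N₂A₂.
A₂ = πr² = π(1.810×10^-2 m)² = 1.029×10^-3 m².
M = (4π×10⁻⁷)(3120)(598)(1.029×10^-3) = 2.413×10^-3 H.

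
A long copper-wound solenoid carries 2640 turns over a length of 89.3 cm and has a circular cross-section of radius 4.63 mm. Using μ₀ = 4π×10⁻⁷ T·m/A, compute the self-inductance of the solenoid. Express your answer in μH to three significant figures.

L ≈ 661 μH

A = πr² = π(4.630×10^-3 m)² = 6.7346×10^-5 m².
For a long solenoid, L = μ₀N²A/ℓ.
L = (4π×10⁻⁷)(2640)²(6.7346×10^-5)/(0.893 m) = 6.605×10^-4 H.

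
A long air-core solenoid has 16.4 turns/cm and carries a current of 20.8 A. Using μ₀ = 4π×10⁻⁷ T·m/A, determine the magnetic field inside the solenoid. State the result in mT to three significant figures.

B ≈ 42.9 mT

Inside a long solenoid, B = μ₀nI.
B = (4π×10⁻⁷)(1.640×10^3 m⁻¹)(20.8 A) = 4.287×10^-2 T.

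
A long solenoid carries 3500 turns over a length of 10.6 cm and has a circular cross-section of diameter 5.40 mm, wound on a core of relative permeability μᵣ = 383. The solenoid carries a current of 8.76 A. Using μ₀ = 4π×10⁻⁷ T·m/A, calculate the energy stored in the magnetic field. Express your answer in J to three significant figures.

A = π(d/2)² = π(2.700×10^-3 m)² = 2.290×10^-5 m².
L = μ₀μᵣN²A/ℓ = (4π×10⁻⁷)(383)(3500)²(2.290×10^-5)/(0.106) = 1.274 H.
U = ½LI² = ½(1.274)(8.76)² = 48.88 J.

U ≈ 48.9 J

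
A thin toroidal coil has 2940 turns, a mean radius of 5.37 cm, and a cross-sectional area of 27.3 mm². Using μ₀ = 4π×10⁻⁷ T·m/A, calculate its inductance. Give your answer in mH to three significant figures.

L ≈ 0.879 mH

For a thin toroid, L = μ₀N²A/(2πR).
L = (4π×10⁻⁷)(2940)²(2.730×10^-5) / (2π×5.370×10^-2 m) = 8.788×10^-4 H.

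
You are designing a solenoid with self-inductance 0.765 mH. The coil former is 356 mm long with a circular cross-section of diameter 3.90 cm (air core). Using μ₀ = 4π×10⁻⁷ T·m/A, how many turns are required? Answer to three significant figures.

A = π(d/2)² = π(1.950×10^-2 m)² = 1.1946×10^-3 m².
From L = μ₀N²A/ℓ, N = √(Lℓ / (μ₀A)).
N = √[(7.650×10^-4)(0.356) / ((4π×10⁻⁷)×1.1946×10^-3)] = √(1.814×10^5) ≈ 425.9.

N ≈ 426 turns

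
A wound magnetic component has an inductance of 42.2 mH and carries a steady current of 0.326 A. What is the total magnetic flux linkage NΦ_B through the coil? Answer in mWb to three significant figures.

From L = NΦ_B/I, the flux linkage is NΦ_B = LI.
NΦ_B = (4.220×10^-2 H)(0.326 A) = 1.376×10^-2 Wb.

NΦ_B ≈ 13.8 mWb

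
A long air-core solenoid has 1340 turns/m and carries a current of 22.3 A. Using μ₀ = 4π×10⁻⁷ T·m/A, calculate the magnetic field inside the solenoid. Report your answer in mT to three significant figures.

B ≈ 37.6 mT

Inside a long solenoid, B = μ₀nI.
B = (4π×10⁻⁷)(1.340×10^3 m⁻¹)(22.3 A) = 3.755×10^-2 T.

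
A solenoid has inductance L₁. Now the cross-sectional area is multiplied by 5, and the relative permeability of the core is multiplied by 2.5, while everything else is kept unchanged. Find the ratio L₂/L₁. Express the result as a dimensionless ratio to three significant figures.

For a solenoid, L ∝ μᵣN²A/ℓ.
L₂/L₁ = (5) × (2.5) = 12.5.

L₂/L₁ = 12.5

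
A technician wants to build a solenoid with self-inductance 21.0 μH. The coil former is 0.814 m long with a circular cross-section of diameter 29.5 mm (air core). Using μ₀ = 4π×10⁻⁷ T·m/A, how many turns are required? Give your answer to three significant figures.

N ≈ 141 turns

A = π(d/2)² = π(1.475×10^-2 m)² = 6.8349×10^-4 m².
From L = μ₀N²A/ℓ, N = √(Lℓ / (μ₀A)).
N = √[(2.100×10^-5)(0.814) / ((4π×10⁻⁷)×6.8349×10^-4)] = √(1.990×10^4) ≈ 141.1.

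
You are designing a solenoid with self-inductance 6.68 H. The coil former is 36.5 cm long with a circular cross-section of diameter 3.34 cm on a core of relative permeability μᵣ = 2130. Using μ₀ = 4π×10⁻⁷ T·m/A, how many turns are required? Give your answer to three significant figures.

A = π(d/2)² = π(1.670×10^-2 m)² = 8.762×10^-4 m².
From L = μ₀μᵣN²A/ℓ, N = √(Lℓ / (μ₀μᵣA)).
N = √[(6.68)(0.365) / ((4π×10⁻⁷)(2130)×8.762×10^-4)] = √(1.040×10^6) ≈ 1019.6.

N ≈ 1020 turns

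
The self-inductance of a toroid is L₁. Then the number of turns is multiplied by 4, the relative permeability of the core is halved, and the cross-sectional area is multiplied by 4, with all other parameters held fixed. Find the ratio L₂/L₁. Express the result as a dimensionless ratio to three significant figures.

For a toroid, L ∝ μᵣN²A/R.
L₂/L₁ = (4)^2 × (0.5) × (4) = 32.0.

L₂/L₁ = 32.0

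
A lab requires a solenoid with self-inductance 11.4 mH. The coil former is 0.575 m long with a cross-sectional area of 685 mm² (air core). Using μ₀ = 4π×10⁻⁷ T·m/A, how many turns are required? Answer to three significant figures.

A = 685 mm² = 6.850×10^-4 m².
From L = μ₀N²A/ℓ, N = √(Lℓ / (μ₀A)).
N = √[(1.140×10^-2)(0.575) / ((4π×10⁻⁷)×6.850×10^-4)] = √(7.615×10^6) ≈ 2759.5.

N ≈ 2760 turns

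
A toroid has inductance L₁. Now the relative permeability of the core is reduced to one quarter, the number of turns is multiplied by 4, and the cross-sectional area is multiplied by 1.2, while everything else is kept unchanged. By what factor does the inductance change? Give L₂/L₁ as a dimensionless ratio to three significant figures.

L₂/L₁ = 4.80

For a toroid, L ∝ μᵣN²A/R.
L₂/L₁ = (0.25) × (4)^2 × (1.2) = 4.80.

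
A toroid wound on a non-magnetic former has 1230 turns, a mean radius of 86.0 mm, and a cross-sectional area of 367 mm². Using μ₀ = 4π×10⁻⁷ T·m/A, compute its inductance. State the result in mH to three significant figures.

L ≈ 1.29 mH

For a thin toroid, L = μ₀N²A/(2πR).
L = (4π×10⁻⁷)(1230)²(3.670×10^-4) / (2π×8.600×10^-2 m) = 1.291×10^-3 H.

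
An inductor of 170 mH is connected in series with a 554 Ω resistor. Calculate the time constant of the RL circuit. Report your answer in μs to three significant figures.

τ ≈ 307 μs

τ = L/R = (0.17 H)/(554 Ω) = 3.069×10^-4 s.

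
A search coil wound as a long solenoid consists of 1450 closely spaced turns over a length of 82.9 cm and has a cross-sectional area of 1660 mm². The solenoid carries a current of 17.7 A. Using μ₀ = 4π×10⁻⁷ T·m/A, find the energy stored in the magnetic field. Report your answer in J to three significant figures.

U ≈ 0.829 J

A = 1660 mm² = 1.660×10^-3 m².
L = μ₀N²A/ℓ = (4π×10⁻⁷)(1450)²(1.660×10^-3)/(0.829) = 5.291×10^-3 H.
U = ½LI² = ½(5.291×10^-3)(17.7)² = 0.8287 J.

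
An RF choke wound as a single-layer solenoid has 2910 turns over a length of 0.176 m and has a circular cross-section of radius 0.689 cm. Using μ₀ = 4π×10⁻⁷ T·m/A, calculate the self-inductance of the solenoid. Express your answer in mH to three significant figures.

L ≈ 9.02 mH

A = πr² = π(6.890×10^-3 m)² = 1.491×10^-4 m².
For a long solenoid, L = μ₀N²A/ℓ.
L = (4π×10⁻⁷)(2910)²(1.491×10^-4)/(0.176 m) = 9.017×10^-3 H.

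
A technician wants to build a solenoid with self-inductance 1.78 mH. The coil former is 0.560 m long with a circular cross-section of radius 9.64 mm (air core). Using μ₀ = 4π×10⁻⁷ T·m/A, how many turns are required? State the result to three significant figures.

A = πr² = π(9.640×10^-3 m)² = 2.919×10^-4 m².
From L = μ₀N²A/ℓ, N = √(Lℓ / (μ₀A)).
N = √[(1.780×10^-3)(0.56) / ((4π×10⁻⁷)×2.919×10^-4)] = √(2.717×10^6) ≈ 1648.3.

N ≈ 1650 turns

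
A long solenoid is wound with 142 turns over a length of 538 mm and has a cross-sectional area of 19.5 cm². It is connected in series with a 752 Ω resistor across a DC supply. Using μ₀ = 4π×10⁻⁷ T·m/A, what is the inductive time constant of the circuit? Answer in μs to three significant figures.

τ ≈ 0.122 μs

A = 19.5 cm² = 1.950×10^-3 m².
L = μ₀N²A/ℓ = (4π×10⁻⁷)(142)²(1.950×10^-3)/(0.538) = 9.184×10^-5 H.
τ = L/R = (9.184×10^-5)/(752) = 1.221×10^-7 s.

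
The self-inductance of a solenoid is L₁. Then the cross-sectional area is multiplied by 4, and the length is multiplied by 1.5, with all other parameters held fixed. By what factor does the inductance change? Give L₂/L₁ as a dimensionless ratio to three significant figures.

L₂/L₁ = 2.67

For a solenoid, L ∝ μᵣN²A/ℓ.
L₂/L₁ = (4) × (1.5)^-1 = 2.67.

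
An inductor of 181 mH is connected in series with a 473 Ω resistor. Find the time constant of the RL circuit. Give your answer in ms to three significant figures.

τ = L/R = (0.181 H)/(473 Ω) = 3.827×10^-4 s.

τ ≈ 0.383 ms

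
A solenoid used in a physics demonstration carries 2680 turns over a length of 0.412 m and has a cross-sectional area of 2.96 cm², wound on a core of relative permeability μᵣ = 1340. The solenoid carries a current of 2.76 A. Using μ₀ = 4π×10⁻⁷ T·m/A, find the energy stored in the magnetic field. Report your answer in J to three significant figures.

A = 2.96 cm² = 2.960×10^-4 m².
L = μ₀μᵣN²A/ℓ = (4π×10⁻⁷)(1340)(2680)²(2.960×10^-4)/(0.412) = 8.689 H.
U = ½LI² = ½(8.689)(2.76)² = 33.1 J.

U ≈ 33.1 J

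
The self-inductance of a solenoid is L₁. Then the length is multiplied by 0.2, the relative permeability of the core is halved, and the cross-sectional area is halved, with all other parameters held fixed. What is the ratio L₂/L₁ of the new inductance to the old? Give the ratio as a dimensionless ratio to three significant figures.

L₂/L₁ = 1.25

For a solenoid, L ∝ μᵣN²A/ℓ.
L₂/L₁ = (0.2)^-1 × (0.5) × (0.5) = 1.25.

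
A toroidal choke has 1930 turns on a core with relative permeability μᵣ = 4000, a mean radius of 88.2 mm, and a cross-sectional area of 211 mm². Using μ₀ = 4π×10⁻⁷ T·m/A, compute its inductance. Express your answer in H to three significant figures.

L ≈ 7.13 H

For a thin toroid, L = μ₀μᵣN²A/(2πR).
L = (4π×10⁻⁷)(4000)(1930)²(2.110×10^-4) / (2π×8.820×10^-2 m) = 7.129 H.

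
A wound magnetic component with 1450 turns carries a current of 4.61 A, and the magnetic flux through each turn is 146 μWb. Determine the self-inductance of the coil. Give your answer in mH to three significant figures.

L ≈ 45.9 mH

Self-inductance is defined by L = NΦ_B/I (flux linkage over current).
L = (1450)(1.460×10^-4 Wb)/(4.61 A) = 4.592×10^-2 H.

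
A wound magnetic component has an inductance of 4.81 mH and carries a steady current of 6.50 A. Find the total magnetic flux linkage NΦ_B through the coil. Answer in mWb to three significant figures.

NΦ_B ≈ 31.3 mWb

From L = NΦ_B/I, the flux linkage is NΦ_B = LI.
NΦ_B = (4.810×10^-3 H)(6.50 A) = 3.127×10^-2 Wb.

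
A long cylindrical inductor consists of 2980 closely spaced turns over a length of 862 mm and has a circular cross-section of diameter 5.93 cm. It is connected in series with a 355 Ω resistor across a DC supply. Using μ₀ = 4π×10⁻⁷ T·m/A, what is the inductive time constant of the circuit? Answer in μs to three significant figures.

A = π(d/2)² = π(2.965×10^-2 m)² = 2.762×10^-3 m².
L = μ₀N²A/ℓ = (4π×10⁻⁷)(2980)²(2.762×10^-3)/(0.862) = 3.575×10^-2 H.
τ = L/R = (3.575×10^-2)/(355) = 1.007×10^-4 s.

τ ≈ 101 μs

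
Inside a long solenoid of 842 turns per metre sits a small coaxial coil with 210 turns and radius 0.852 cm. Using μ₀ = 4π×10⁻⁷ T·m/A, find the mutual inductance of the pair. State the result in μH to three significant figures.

M ≈ 50.7 μH

The outer solenoid produces a uniform field B₁ = μ₀n₁I₁ across the inner coil,
so the flux linkage is N₂Φ = N₂B₁A₂ = μ₀n₁N₂A₂·I₁, giving M = μ₀n₁N₂A₂.
A₂ = πr² = π(8.520×10^-3 m)² = 2.280×10^-4 m².
M = (4π×10⁻⁷)(842)(210)(2.280×10^-4) = 5.067×10^-5 H.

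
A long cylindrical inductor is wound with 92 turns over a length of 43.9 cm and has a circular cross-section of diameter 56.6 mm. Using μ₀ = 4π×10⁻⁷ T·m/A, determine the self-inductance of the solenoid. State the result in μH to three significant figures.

A = π(d/2)² = π(2.830×10^-2 m)² = 2.516×10^-3 m².
For a long solenoid, L = μ₀N²A/ℓ.
L = (4π×10⁻⁷)(92)²(2.516×10^-3)/(0.439 m) = 6.096×10^-5 H.

L ≈ 61.0 μH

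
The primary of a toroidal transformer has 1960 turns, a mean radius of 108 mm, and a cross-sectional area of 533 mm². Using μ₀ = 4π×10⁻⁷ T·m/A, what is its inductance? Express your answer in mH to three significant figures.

L ≈ 3.79 mH

For a thin toroid, L = μ₀N²A/(2πR).
L = (4π×10⁻⁷)(1960)²(5.330×10^-4) / (2π×0.108 m) = 3.792×10^-3 H.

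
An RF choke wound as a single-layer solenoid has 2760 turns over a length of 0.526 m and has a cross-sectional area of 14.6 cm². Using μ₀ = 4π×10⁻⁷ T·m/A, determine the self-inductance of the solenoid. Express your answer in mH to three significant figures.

A = 14.6 cm² = 1.460×10^-3 m².
For a long solenoid, L = μ₀N²A/ℓ.
L = (4π×10⁻⁷)(2760)²(1.460×10^-3)/(0.526 m) = 2.657×10^-2 H.

L ≈ 26.6 mH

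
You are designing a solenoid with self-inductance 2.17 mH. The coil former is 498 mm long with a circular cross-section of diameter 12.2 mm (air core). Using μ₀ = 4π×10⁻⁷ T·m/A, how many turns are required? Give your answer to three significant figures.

A = π(d/2)² = π(6.100×10^-3 m)² = 1.169×10^-4 m².
From L = μ₀N²A/ℓ, N = √(Lℓ / (μ₀A)).
N = √[(2.170×10^-3)(0.498) / ((4π×10⁻⁷)×1.169×10^-4)] = √(7.356×10^6) ≈ 2712.3.

N ≈ 2710 turns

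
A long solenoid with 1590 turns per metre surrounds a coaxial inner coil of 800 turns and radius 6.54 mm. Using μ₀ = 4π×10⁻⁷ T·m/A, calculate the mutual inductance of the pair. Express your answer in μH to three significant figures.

The outer solenoid produces a uniform field B₁ = μ₀n₁I₁ across the inner coil,
so the flux linkage is N₂Φ = N₂B₁A₂ = μ₀n₁N₂A₂·I₁, giving M = μ₀n₁N₂A₂.
A₂ = πr² = π(6.540×10^-3 m)² = 1.344×10^-4 m².
M = (4π×10⁻⁷)(1590)(800)(1.344×10^-4) = 2.148×10^-4 H.

M ≈ 215 μH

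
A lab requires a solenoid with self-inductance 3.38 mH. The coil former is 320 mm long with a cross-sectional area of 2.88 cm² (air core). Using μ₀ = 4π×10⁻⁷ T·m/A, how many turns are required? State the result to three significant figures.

N ≈ 1730 turns

A = 2.88 cm² = 2.880×10^-4 m².
From L = μ₀N²A/ℓ, N = √(Lℓ / (μ₀A)).
N = √[(3.380×10^-3)(0.32) / ((4π×10⁻⁷)×2.880×10^-4)] = √(2.989×10^6) ≈ 1728.7.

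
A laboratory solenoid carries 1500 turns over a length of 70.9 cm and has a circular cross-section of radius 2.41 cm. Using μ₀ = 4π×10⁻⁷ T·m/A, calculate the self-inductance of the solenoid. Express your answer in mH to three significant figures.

A = πr² = π(2.410×10^-2 m)² = 1.8247×10^-3 m².
For a long solenoid, L = μ₀N²A/ℓ.
L = (4π×10⁻⁷)(1500)²(1.8247×10^-3)/(0.709 m) = 7.277×10^-3 H.

L ≈ 7.28 mH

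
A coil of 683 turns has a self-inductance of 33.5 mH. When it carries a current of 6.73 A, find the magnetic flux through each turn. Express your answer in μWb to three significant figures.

Φ_B ≈ 330 μWb

From L = NΦ_B/I, the flux per turn is Φ_B = LI/N.
Φ_B = (3.350×10^-2 H)(6.73 A)/683 = 3.301×10^-4 Wb.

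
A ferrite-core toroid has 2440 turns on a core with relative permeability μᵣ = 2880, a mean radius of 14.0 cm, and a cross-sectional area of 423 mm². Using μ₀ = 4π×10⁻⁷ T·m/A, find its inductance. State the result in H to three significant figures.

L ≈ 10.4 H

For a thin toroid, L = μ₀μᵣN²A/(2πR).
L = (4π×10⁻⁷)(2880)(2440)²(4.230×10^-4) / (2π×0.14 m) = 10.36 H.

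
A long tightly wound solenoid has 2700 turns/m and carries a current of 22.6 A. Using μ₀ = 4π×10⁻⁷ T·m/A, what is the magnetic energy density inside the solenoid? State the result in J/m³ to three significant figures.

B = μ₀nI = (4π×10⁻⁷)(2.700×10^3)(22.6) = 7.668×10^-2 T.
u = B²/(2μ₀) = (7.668×10^-2)²/(2×4π×10⁻⁷) = 2.340×10^3 J/m³.

u ≈ 2340 J/m³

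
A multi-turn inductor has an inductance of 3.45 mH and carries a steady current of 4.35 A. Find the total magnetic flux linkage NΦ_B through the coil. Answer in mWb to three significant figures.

From L = NΦ_B/I, the flux linkage is NΦ_B = LI.
NΦ_B = (3.450×10^-3 H)(4.35 A) = 1.501×10^-2 Wb.

NΦ_B ≈ 15.0 mWb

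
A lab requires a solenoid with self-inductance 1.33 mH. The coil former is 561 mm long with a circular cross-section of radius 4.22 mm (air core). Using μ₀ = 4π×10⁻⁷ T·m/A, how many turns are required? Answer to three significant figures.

A = πr² = π(4.220×10^-3 m)² = 5.5947×10^-5 m².
From L = μ₀N²A/ℓ, N = √(Lℓ / (μ₀A)).
N = √[(1.330×10^-3)(0.561) / ((4π×10⁻⁷)×5.5947×10^-5)] = √(1.061×10^7) ≈ 3257.7.

N ≈ 3260 turns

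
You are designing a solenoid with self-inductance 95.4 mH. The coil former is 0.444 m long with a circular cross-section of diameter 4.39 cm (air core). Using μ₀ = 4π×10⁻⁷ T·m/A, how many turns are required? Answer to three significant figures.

A = π(d/2)² = π(2.195×10^-2 m)² = 1.514×10^-3 m².
From L = μ₀N²A/ℓ, N = √(Lℓ / (μ₀A)).
N = √[(9.540×10^-2)(0.444) / ((4π×10⁻⁷)×1.514×10^-3)] = √(2.227×10^7) ≈ 4719.0.

N ≈ 4720 turns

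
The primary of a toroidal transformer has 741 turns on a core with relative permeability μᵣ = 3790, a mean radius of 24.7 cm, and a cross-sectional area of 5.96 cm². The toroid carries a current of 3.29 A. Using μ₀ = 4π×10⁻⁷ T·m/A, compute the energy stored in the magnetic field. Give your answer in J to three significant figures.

U ≈ 5.44 J

L = μ₀μᵣN²A/(2πR) = (4π×10⁻⁷)(3790)(741)²(5.960×10^-4)/(2π×0.247) = 1.004 H.
U = ½LI² = ½(1.004)(3.29)² = 5.435 J.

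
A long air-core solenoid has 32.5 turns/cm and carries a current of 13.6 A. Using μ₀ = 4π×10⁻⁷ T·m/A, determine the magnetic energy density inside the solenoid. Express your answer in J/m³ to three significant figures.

u ≈ 1230 J/m³

B = μ₀nI = (4π×10⁻⁷)(3.250×10^3)(13.6) = 5.554×10^-2 T.
u = B²/(2μ₀) = (5.554×10^-2)²/(2×4π×10⁻⁷) = 1.228×10^3 J/m³.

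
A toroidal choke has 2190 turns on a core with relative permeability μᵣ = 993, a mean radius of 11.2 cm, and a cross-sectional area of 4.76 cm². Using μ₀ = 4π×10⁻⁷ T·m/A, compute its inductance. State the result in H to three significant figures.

L ≈ 4.05 H

For a thin toroid, L = μ₀μᵣN²A/(2πR).
L = (4π×10⁻⁷)(993)(2190)²(4.760×10^-4) / (2π×0.112 m) = 4.048 H.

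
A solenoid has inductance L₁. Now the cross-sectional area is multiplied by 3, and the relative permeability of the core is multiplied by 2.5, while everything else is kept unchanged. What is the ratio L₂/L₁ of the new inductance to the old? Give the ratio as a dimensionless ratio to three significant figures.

For a solenoid, L ∝ μᵣN²A/ℓ.
L₂/L₁ = (3) × (2.5) = 7.50.

L₂/L₁ = 7.50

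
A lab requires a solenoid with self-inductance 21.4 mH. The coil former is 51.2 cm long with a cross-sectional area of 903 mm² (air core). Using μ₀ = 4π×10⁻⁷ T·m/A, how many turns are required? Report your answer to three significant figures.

A = 903 mm² = 9.030×10^-4 m².
From L = μ₀N²A/ℓ, N = √(Lℓ / (μ₀A)).
N = √[(2.140×10^-2)(0.512) / ((4π×10⁻⁷)×9.030×10^-4)] = √(9.656×10^6) ≈ 3107.4.

N ≈ 3110 turns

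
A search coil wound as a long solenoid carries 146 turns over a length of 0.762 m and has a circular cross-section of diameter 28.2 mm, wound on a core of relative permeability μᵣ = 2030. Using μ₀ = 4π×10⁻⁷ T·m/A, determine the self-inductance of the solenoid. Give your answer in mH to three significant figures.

L ≈ 44.6 mH

A = π(d/2)² = π(1.410×10^-2 m)² = 6.246×10^-4 m².
For a long solenoid, L = μ₀μᵣN²A/ℓ.
L = (4π×10⁻⁷)(2030)(146)²(6.246×10^-4)/(0.762 m) = 4.457×10^-2 H.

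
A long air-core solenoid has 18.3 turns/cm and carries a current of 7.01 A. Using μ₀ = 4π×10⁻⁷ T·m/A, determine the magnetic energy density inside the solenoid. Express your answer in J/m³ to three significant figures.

B = μ₀nI = (4π×10⁻⁷)(1.830×10^3)(7.01) = 1.612×10^-2 T.
u = B²/(2μ₀) = (1.612×10^-2)²/(2×4π×10⁻⁷) = 103.4 J/m³.

u ≈ 103 J/m³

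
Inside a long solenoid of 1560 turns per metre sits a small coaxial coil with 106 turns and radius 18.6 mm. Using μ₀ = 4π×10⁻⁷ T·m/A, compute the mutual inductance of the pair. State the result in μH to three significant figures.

M ≈ 226 μH

The outer solenoid produces a uniform field B₁ = μ₀n₁I₁ across the inner coil,
so the flux linkage is N₂Φ = N₂B₁A₂ = μ₀n₁N₂A₂·I₁, giving M = μ₀n₁N₂A₂.
A₂ = πr² = π(1.860×10^-2 m)² = 1.087×10^-3 m².
M = (4π×10⁻⁷)(1560)(106)(1.087×10^-3) = 2.258×10^-4 H.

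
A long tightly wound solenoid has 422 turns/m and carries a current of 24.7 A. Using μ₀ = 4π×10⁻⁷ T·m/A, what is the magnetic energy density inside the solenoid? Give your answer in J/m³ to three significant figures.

u ≈ 68.3 J/m³

B = μ₀nI = (4π×10⁻⁷)(422)(24.7) = 1.310×10^-2 T.
u = B²/(2μ₀) = (1.310×10^-2)²/(2×4π×10⁻⁷) = 68.27 J/m³.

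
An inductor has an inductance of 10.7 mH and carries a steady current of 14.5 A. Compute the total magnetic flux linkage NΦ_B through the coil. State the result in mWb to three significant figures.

From L = NΦ_B/I, the flux linkage is NΦ_B = LI.
NΦ_B = (1.070×10^-2 H)(14.5 A) = 0.1551 Wb.

NΦ_B ≈ 155 mWb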